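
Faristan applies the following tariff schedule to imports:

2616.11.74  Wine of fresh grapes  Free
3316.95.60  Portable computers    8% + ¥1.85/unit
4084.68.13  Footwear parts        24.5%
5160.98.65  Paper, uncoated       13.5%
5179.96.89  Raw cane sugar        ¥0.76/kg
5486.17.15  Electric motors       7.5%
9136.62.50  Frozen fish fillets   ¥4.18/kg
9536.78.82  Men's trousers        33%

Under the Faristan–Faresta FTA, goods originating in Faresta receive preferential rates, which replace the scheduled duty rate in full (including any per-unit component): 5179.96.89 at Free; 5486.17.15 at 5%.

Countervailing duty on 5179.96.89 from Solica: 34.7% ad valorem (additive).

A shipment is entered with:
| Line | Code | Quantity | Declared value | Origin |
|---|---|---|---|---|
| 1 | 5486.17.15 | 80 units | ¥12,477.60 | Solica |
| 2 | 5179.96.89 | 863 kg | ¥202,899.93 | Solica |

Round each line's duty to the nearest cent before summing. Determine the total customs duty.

Line 1 (5486.17.15, Solica, 80 units, ¥12,477.60):
Base rate for 5486.17.15 is 7.5%.
5486.17.15 has an FTA preferential rate, but origin Solica is not Faresta; base rate stands.
Duty = ¥12,477.60 × 7.5% = ¥935.82.
Line 2 (5179.96.89, Solica, 863 kg, ¥202,899.93):
Base rate for 5179.96.89 is ¥0.76/kg.
5179.96.89 has an FTA preferential rate, but origin Solica is not Faresta; base rate stands.
Additional duty on 5179.96.89 from Solica: +34.7% ad valorem. Applied ad valorem rate = 34.7%.
Duty = ¥202,899.93 × 34.7% + 863 × ¥0.76 = ¥71,062.16.
Total = ¥935.82 + ¥71,062.16 = ¥71,997.98.

¥71,997.98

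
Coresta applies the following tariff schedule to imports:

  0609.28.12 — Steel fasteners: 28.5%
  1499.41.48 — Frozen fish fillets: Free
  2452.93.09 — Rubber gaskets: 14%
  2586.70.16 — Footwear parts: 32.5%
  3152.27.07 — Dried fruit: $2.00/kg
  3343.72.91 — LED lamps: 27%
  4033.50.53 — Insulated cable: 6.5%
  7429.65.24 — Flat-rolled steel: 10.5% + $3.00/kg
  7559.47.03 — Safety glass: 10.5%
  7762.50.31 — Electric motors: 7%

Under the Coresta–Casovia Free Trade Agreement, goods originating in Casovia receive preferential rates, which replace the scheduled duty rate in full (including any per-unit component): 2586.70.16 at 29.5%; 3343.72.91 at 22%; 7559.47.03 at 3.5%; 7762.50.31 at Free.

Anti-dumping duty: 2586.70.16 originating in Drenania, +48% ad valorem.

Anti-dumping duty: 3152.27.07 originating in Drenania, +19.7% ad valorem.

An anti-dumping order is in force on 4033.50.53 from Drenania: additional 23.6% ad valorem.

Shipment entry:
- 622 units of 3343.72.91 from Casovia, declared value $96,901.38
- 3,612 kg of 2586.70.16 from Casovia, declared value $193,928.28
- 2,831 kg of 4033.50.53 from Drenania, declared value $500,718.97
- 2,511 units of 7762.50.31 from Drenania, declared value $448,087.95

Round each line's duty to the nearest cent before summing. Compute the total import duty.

$260,609.71

Line 1 (3343.72.91, Casovia, 622 units, $96,901.38):
Base rate for 3343.72.91 is 27%.
Origin Casovia qualifies under the Coresta–Casovia agreement and 3343.72.91 is covered: preferential rate 22% applies instead.
Duty = $96,901.38 × 22% = $21,318.30.
Line 2 (2586.70.16, Casovia, 3,612 kg, $193,928.28):
Base rate for 2586.70.16 is 32.5%.
Origin Casovia qualifies under the Coresta–Casovia agreement and 2586.70.16 is covered: preferential rate 29.5% applies instead.
The additional-duty order on 2586.70.16 targets Drenania, not Casovia; it does not apply.
Duty = $193,928.28 × 29.5% = $57,208.84.
Line 3 (4033.50.53, Drenania, 2,831 kg, $500,718.97):
Base rate for 4033.50.53 is 6.5%.
Additional duty on 4033.50.53 from Drenania: +23.6%. Applied ad valorem rate: 6.5% + 23.6% = 30.1%.
Duty = $500,718.97 × 30.1% = $150,716.41.
Line 4 (7762.50.31, Drenania, 2,511 units, $448,087.95):
Base rate for 7762.50.31 is 7%.
7762.50.31 has an FTA preferential rate, but origin Drenania is not Casovia; base rate stands.
Duty = $448,087.95 × 7% = $31,366.16.
Total = $21,318.30 + $57,208.84 + $150,716.41 + $31,366.16 = $260,609.71.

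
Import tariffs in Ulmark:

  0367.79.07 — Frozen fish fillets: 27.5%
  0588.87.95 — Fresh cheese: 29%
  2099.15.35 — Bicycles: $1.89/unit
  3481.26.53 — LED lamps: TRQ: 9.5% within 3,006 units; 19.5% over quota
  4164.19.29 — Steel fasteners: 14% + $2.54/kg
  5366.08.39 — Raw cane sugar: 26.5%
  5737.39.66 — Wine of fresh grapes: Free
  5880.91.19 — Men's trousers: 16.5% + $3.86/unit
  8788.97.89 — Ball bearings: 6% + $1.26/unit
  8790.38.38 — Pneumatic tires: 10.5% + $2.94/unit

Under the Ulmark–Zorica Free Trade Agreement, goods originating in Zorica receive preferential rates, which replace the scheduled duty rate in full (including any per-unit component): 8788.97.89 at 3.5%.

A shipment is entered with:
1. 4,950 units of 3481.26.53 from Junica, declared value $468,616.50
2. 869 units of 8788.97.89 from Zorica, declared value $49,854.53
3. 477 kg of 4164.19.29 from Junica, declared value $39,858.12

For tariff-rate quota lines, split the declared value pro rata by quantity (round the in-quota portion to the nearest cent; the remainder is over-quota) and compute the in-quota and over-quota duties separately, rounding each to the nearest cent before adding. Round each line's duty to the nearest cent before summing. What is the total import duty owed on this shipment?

Line 1 (3481.26.53, Junica, 4,950 units, $468,616.50):
Code 3481.26.53 is under a tariff-rate quota (threshold 3,006 units). In-quota: 3,006 units at 9.5%; over-quota: 1,944 units at 19.5%.
Pro-rata value split: in-quota = $468,616.50 × 3,006/4,950 = $284,578.02; over-quota = $468,616.50 − $284,578.02 = $184,038.48.
In-quota duty = $284,578.02 × 9.5% = $27,034.91. Over-quota duty = $184,038.48 × 19.5% = $35,887.50.
Line duty = $27,034.91 + $35,887.50 = $62,922.41.
Line 2 (8788.97.89, Zorica, 869 units, $49,854.53):
Base rate for 8788.97.89 is 6% + $1.26/unit.
Origin Zorica qualifies under the Ulmark–Zorica agreement and 8788.97.89 is covered: preferential rate 3.5% applies instead.
Duty = $49,854.53 × 3.5% = $1,744.91.
Line 3 (4164.19.29, Junica, 477 kg, $39,858.12):
Base rate for 4164.19.29 is 14% + $2.54/kg.
Duty = $39,858.12 × 14% + 477 × $2.54 = $6,791.72.
Total = $62,922.41 + $1,744.91 + $6,791.72 = $71,459.04.

$71,459.04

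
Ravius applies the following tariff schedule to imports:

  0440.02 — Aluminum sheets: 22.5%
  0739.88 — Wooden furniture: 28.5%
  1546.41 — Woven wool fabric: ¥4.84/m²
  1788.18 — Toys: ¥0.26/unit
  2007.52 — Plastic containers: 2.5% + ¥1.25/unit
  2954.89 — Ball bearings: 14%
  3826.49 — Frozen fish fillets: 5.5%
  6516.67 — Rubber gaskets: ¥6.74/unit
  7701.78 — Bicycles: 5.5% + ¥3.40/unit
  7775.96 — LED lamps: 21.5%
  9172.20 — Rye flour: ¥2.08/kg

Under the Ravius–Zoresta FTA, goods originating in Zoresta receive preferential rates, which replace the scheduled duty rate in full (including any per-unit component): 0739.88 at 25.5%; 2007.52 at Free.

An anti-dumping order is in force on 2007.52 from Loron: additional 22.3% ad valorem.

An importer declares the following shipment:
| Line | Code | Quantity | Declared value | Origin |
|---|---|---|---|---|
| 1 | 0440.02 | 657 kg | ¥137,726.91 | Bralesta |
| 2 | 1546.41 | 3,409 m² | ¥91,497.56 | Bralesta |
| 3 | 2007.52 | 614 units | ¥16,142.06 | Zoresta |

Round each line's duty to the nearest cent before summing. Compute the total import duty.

Line 1 (0440.02, Bralesta, 657 kg, ¥137,726.91):
Base rate for 0440.02 is 22.5%.
Duty = ¥137,726.91 × 22.5% = ¥30,988.55.
Line 2 (1546.41, Bralesta, 3,409 m², ¥91,497.56):
Base rate for 1546.41 is ¥4.84/m².
Duty = 3,409 × ¥4.84 = ¥16,499.56.
Line 3 (2007.52, Zoresta, 614 units, ¥16,142.06):
Base rate for 2007.52 is 2.5% + ¥1.25/unit.
Origin Zoresta qualifies under the Ravius–Zoresta agreement and 2007.52 is covered: preferential rate Free applies instead.
The additional-duty order on 2007.52 targets Loron, not Zoresta; it does not apply.
Duty = ¥16,142.06 × 0% = ¥0.00.
Total = ¥30,988.55 + ¥16,499.56 + ¥0.00 = ¥47,488.11.

¥47,488.11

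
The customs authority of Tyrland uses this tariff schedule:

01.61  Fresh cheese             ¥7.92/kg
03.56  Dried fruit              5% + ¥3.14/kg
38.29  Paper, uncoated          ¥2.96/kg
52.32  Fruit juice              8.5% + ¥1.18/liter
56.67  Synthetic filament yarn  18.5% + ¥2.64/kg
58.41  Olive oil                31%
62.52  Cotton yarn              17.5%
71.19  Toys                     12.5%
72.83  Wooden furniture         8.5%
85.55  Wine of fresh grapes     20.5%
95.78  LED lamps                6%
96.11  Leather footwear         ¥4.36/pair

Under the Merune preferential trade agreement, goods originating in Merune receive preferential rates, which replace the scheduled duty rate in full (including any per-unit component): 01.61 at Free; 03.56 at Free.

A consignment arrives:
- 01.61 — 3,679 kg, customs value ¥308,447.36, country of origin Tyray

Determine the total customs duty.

Line 1 (01.61, Tyray, 3,679 kg, ¥308,447.36):
Base rate for 01.61 is ¥7.92/kg.
01.61 has an FTA preferential rate, but origin Tyray is not Merune; base rate stands.
Duty = 3,679 × ¥7.92 = ¥29,137.68.

¥29,137.68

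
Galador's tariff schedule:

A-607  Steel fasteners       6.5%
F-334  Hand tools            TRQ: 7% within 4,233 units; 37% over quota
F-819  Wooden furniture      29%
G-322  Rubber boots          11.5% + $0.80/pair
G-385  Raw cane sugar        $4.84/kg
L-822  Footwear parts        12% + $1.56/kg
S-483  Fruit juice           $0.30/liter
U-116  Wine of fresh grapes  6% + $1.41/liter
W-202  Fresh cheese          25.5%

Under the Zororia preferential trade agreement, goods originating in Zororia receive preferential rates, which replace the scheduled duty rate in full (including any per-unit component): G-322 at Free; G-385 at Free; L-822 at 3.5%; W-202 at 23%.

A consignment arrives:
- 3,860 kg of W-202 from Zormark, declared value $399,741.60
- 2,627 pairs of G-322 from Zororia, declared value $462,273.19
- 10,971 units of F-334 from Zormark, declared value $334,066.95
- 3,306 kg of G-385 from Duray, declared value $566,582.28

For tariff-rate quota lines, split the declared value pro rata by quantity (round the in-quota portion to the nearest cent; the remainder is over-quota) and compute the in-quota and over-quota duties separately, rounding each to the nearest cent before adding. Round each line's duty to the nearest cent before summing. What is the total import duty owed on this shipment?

Line 1 (W-202, Zormark, 3,860 kg, $399,741.60):
Base rate for W-202 is 25.5%.
W-202 has an FTA preferential rate, but origin Zormark is not Zororia; base rate stands.
Duty = $399,741.60 × 25.5% = $101,934.11.
Line 2 (G-322, Zororia, 2,627 pairs, $462,273.19):
Base rate for G-322 is 11.5% + $0.80/pair.
Origin Zororia qualifies under the Galador–Zororia agreement and G-322 is covered: preferential rate Free applies instead.
Duty = $462,273.19 × 0% = $0.00.
Line 3 (F-334, Zormark, 10,971 units, $334,066.95):
Code F-334 is under a tariff-rate quota (threshold 4,233 units). In-quota: 4,233 units at 7%; over-quota: 6,738 units at 37%.
Pro-rata value split: in-quota = $334,066.95 × 4,233/10,971 = $128,894.85; over-quota = $334,066.95 − $128,894.85 = $205,172.10.
In-quota duty = $128,894.85 × 7% = $9,022.64. Over-quota duty = $205,172.10 × 37% = $75,913.68.
Line duty = $9,022.64 + $75,913.68 = $84,936.32.
Line 4 (G-385, Duray, 3,306 kg, $566,582.28):
Base rate for G-385 is $4.84/kg.
G-385 has an FTA preferential rate, but origin Duray is not Zororia; base rate stands.
Duty = 3,306 × $4.84 = $16,001.04.
Total = $101,934.11 + $0.00 + $84,936.32 + $16,001.04 = $202,871.47.

$202,871.47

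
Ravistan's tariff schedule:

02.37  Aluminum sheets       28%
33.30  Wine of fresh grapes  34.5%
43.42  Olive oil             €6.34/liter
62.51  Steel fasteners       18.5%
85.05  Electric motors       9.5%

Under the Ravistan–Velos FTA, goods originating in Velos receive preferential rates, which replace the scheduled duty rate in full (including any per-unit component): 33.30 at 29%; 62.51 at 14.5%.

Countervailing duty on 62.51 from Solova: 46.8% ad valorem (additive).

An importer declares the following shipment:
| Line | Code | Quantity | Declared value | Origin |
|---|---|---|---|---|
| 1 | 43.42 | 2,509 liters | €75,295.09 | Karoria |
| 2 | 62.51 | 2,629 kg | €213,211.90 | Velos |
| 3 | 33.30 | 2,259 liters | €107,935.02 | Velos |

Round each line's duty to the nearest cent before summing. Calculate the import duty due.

€78,123.95

Line 1 (43.42, Karoria, 2,509 liters, €75,295.09):
Base rate for 43.42 is €6.34/liter.
Duty = 2,509 × €6.34 = €15,907.06.
Line 2 (62.51, Velos, 2,629 kg, €213,211.90):
Base rate for 62.51 is 18.5%.
Origin Velos qualifies under the Ravistan–Velos agreement and 62.51 is covered: preferential rate 14.5% applies instead.
The additional-duty order on 62.51 targets Solova, not Velos; it does not apply.
Duty = €213,211.90 × 14.5% = €30,915.73.
Line 3 (33.30, Velos, 2,259 liters, €107,935.02):
Base rate for 33.30 is 34.5%.
Origin Velos qualifies under the Ravistan–Velos agreement and 33.30 is covered: preferential rate 29% applies instead.
Duty = €107,935.02 × 29% = €31,301.16.
Total = €15,907.06 + €30,915.73 + €31,301.16 = €78,123.95.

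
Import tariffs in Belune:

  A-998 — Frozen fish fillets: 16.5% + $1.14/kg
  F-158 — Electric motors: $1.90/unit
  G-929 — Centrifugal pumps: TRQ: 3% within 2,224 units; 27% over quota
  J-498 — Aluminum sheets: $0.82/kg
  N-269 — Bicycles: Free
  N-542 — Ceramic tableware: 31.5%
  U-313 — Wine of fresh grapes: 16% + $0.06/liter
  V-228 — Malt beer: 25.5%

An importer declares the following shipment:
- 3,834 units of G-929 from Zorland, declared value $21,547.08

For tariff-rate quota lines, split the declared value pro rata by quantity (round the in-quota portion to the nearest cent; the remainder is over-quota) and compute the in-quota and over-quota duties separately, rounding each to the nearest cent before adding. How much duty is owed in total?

Line 1 (G-929, Zorland, 3,834 units, $21,547.08):
Code G-929 is under a tariff-rate quota (threshold 2,224 units). In-quota: 2,224 units at 3%; over-quota: 1,610 units at 27%.
Pro-rata value split: in-quota = $21,547.08 × 2,224/3,834 = $12,498.88; over-quota = $21,547.08 − $12,498.88 = $9,048.20.
In-quota duty = $12,498.88 × 3% = $374.97. Over-quota duty = $9,048.20 × 27% = $2,443.01.
Line duty = $374.97 + $2,443.01 = $2,817.98.

$2,817.98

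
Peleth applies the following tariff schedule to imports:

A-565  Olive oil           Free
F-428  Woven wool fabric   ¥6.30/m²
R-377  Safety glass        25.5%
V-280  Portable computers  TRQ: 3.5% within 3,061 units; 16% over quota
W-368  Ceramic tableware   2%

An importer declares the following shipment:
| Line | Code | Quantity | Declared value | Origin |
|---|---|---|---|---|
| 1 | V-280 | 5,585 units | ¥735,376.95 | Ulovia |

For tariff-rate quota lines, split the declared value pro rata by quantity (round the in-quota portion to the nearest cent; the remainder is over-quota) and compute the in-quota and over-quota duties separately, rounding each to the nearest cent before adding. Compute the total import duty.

¥67,280.08

Line 1 (V-280, Ulovia, 5,585 units, ¥735,376.95):
Code V-280 is under a tariff-rate quota (threshold 3,061 units). In-quota: 3,061 units at 3.5%; over-quota: 2,524 units at 16%.
Pro-rata value split: in-quota = ¥735,376.95 × 3,061/5,585 = ¥403,041.87; over-quota = ¥735,376.95 − ¥403,041.87 = ¥332,335.08.
In-quota duty = ¥403,041.87 × 3.5% = ¥14,106.47. Over-quota duty = ¥332,335.08 × 16% = ¥53,173.61.
Line duty = ¥14,106.47 + ¥53,173.61 = ¥67,280.08.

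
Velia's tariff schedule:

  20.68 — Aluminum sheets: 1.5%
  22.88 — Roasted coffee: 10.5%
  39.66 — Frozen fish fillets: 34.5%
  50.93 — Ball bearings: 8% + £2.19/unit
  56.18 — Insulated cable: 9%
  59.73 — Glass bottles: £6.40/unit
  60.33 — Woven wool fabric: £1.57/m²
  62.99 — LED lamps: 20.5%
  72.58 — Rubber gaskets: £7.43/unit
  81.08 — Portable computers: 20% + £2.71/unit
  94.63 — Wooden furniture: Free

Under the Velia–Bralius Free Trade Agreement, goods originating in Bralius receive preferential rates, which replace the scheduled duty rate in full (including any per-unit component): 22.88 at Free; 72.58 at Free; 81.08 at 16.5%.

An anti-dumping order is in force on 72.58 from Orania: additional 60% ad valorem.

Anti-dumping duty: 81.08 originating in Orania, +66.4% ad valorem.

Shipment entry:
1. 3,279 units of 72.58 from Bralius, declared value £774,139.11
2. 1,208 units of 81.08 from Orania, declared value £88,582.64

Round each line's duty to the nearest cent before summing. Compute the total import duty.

£79,809.08

Line 1 (72.58, Bralius, 3,279 units, £774,139.11):
Base rate for 72.58 is £7.43/unit.
Origin Bralius qualifies under the Velia–Bralius agreement and 72.58 is covered: preferential rate Free applies instead.
The additional-duty order on 72.58 targets Orania, not Bralius; it does not apply.
Duty = £774,139.11 × 0% = £0.00.
Line 2 (81.08, Orania, 1,208 units, £88,582.64):
Base rate for 81.08 is 20% + £2.71/unit.
81.08 has an FTA preferential rate, but origin Orania is not Bralius; base rate stands.
Additional duty on 81.08 from Orania: +66.4%. Applied ad valorem rate: 20% + 66.4% = 86.4%.
Duty = £88,582.64 × 86.4% + 1,208 × £2.71 = £79,809.08.
Total = £0.00 + £79,809.08 = £79,809.08.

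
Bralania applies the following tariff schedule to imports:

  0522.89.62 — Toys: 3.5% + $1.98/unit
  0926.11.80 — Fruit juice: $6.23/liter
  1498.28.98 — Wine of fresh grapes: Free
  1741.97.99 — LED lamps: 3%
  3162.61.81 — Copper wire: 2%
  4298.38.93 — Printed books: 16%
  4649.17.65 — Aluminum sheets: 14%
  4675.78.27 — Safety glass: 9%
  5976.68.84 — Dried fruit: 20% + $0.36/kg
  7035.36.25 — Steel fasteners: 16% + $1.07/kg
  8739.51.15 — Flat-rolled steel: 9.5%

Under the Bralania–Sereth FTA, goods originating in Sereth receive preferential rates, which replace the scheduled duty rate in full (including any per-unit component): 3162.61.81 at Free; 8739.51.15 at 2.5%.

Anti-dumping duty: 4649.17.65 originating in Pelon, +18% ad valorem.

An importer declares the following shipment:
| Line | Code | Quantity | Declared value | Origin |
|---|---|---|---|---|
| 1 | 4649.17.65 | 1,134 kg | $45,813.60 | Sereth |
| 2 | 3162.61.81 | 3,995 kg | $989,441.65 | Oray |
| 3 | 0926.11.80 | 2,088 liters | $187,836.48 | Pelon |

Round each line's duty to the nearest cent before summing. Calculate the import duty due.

$39,210.97

Line 1 (4649.17.65, Sereth, 1,134 kg, $45,813.60):
Base rate for 4649.17.65 is 14%.
Origin Sereth is the FTA partner but 4649.17.65 is not on the preference list; base rate stands.
The additional-duty order on 4649.17.65 targets Pelon, not Sereth; it does not apply.
Duty = $45,813.60 × 14% = $6,413.90.
Line 2 (3162.61.81, Oray, 3,995 kg, $989,441.65):
Base rate for 3162.61.81 is 2%.
3162.61.81 has an FTA preferential rate, but origin Oray is not Sereth; base rate stands.
Duty = $989,441.65 × 2% = $19,788.83.
Line 3 (0926.11.80, Pelon, 2,088 liters, $187,836.48):
Base rate for 0926.11.80 is $6.23/liter.
Duty = 2,088 × $6.23 = $13,008.24.
Total = $6,413.90 + $19,788.83 + $13,008.24 = $39,210.97.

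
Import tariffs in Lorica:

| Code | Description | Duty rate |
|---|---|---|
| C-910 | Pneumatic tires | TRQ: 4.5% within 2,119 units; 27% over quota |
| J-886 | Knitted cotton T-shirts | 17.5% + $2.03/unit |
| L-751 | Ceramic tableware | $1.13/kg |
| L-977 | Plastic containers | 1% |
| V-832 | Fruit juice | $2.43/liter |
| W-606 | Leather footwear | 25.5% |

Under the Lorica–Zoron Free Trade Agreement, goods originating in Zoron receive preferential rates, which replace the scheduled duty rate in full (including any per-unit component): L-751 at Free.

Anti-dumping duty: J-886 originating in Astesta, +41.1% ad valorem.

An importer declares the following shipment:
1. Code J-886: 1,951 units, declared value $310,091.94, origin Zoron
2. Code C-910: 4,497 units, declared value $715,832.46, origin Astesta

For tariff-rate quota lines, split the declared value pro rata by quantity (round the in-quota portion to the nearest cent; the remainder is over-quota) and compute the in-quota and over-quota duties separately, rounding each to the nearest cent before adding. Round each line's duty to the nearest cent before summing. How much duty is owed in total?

$175,608.34

Line 1 (J-886, Zoron, 1,951 units, $310,091.94):
Base rate for J-886 is 17.5% + $2.03/unit.
Origin Zoron is the FTA partner but J-886 is not on the preference list; base rate stands.
The additional-duty order on J-886 targets Astesta, not Zoron; it does not apply.
Duty = $310,091.94 × 17.5% + 1,951 × $2.03 = $58,226.62.
Line 2 (C-910, Astesta, 4,497 units, $715,832.46):
Code C-910 is under a tariff-rate quota (threshold 2,119 units). In-quota: 2,119 units at 4.5%; over-quota: 2,378 units at 27%.
Pro-rata value split: in-quota = $715,832.46 × 2,119/4,497 = $337,302.42; over-quota = $715,832.46 − $337,302.42 = $378,530.04.
In-quota duty = $337,302.42 × 4.5% = $15,178.61. Over-quota duty = $378,530.04 × 27% = $102,203.11.
Line duty = $15,178.61 + $102,203.11 = $117,381.72.
Total = $58,226.62 + $117,381.72 = $175,608.34.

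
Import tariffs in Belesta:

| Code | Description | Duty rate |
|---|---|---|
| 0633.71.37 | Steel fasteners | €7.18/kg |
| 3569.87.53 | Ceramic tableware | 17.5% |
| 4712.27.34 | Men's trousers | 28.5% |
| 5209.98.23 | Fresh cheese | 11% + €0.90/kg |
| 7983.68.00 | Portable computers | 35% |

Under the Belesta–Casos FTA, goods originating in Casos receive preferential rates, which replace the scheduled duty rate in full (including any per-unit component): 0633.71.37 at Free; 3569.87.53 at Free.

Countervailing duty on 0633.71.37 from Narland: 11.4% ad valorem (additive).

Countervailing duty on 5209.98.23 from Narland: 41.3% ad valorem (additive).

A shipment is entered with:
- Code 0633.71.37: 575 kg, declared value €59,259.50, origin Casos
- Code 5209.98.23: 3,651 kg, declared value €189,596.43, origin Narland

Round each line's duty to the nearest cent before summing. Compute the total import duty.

€102,444.83

Line 1 (0633.71.37, Casos, 575 kg, €59,259.50):
Base rate for 0633.71.37 is €7.18/kg.
Origin Casos qualifies under the Belesta–Casos agreement and 0633.71.37 is covered: preferential rate Free applies instead.
The additional-duty order on 0633.71.37 targets Narland, not Casos; it does not apply.
Duty = €59,259.50 × 0% = €0.00.
Line 2 (5209.98.23, Narland, 3,651 kg, €189,596.43):
Base rate for 5209.98.23 is 11% + €0.90/kg.
Additional duty on 5209.98.23 from Narland: +41.3%. Applied ad valorem rate: 11% + 41.3% = 52.3%.
Duty = €189,596.43 × 52.3% + 3,651 × €0.90 = €102,444.83.
Total = €0.00 + €102,444.83 = €102,444.83.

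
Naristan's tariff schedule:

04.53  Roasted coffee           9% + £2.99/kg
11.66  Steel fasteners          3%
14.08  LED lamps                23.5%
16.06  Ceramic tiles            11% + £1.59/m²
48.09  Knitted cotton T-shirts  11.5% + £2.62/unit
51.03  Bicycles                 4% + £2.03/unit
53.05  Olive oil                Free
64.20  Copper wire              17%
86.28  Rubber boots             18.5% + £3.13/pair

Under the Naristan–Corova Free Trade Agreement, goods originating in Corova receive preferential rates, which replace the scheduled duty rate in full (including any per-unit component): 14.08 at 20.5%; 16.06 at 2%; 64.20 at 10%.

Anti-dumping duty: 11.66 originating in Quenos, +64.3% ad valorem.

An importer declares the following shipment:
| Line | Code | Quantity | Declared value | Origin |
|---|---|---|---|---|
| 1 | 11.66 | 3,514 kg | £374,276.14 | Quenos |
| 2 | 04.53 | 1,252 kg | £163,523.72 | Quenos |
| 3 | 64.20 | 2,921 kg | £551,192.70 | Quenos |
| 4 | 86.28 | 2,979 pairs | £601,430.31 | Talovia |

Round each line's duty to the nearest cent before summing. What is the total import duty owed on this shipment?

£484,640.09

Line 1 (11.66, Quenos, 3,514 kg, £374,276.14):
Base rate for 11.66 is 3%.
Additional duty on 11.66 from Quenos: +64.3%. Applied ad valorem rate: 3% + 64.3% = 67.3%.
Duty = £374,276.14 × 67.3% = £251,887.84.
Line 2 (04.53, Quenos, 1,252 kg, £163,523.72):
Base rate for 04.53 is 9% + £2.99/kg.
Duty = £163,523.72 × 9% + 1,252 × £2.99 = £18,460.61.
Line 3 (64.20, Quenos, 2,921 kg, £551,192.70):
Base rate for 64.20 is 17%.
64.20 has an FTA preferential rate, but origin Quenos is not Corova; base rate stands.
Duty = £551,192.70 × 17% = £93,702.76.
Line 4 (86.28, Talovia, 2,979 pairs, £601,430.31):
Base rate for 86.28 is 18.5% + £3.13/pair.
Duty = £601,430.31 × 18.5% + 2,979 × £3.13 = £120,588.88.
Total = £251,887.84 + £18,460.61 + £93,702.76 + £120,588.88 = £484,640.09.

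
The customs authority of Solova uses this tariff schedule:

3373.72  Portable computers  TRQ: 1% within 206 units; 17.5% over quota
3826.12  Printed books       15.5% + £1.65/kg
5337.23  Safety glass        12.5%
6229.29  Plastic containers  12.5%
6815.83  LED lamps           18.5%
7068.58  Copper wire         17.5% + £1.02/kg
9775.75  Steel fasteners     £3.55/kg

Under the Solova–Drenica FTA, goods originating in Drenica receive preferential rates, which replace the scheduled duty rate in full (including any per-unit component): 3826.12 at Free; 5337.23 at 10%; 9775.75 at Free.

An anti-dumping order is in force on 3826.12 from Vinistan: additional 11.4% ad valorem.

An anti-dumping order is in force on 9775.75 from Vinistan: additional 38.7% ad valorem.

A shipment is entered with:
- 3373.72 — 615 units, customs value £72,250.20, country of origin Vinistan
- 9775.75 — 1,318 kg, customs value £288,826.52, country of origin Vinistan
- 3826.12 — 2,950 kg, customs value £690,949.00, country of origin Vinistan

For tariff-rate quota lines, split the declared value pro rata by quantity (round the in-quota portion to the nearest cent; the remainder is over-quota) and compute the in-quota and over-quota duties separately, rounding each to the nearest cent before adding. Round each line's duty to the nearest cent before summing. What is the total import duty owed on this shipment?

£315,838.18

Line 1 (3373.72, Vinistan, 615 units, £72,250.20):
Code 3373.72 is under a tariff-rate quota (threshold 206 units). In-quota: 206 units at 1%; over-quota: 409 units at 17.5%.
Pro-rata value split: in-quota = £72,250.20 × 206/615 = £24,200.88; over-quota = £72,250.20 − £24,200.88 = £48,049.32.
In-quota duty = £24,200.88 × 1% = £242.01. Over-quota duty = £48,049.32 × 17.5% = £8,408.63.
Line duty = £242.01 + £8,408.63 = £8,650.64.
Line 2 (9775.75, Vinistan, 1,318 kg, £288,826.52):
Base rate for 9775.75 is £3.55/kg.
9775.75 has an FTA preferential rate, but origin Vinistan is not Drenica; base rate stands.
Additional duty on 9775.75 from Vinistan: +38.7% ad valorem. Applied ad valorem rate = 38.7%.
Duty = £288,826.52 × 38.7% + 1,318 × £3.55 = £116,454.76.
Line 3 (3826.12, Vinistan, 2,950 kg, £690,949.00):
Base rate for 3826.12 is 15.5% + £1.65/kg.
3826.12 has an FTA preferential rate, but origin Vinistan is not Drenica; base rate stands.
Additional duty on 3826.12 from Vinistan: +11.4%. Applied ad valorem rate: 15.5% + 11.4% = 26.9%.
Duty = £690,949.00 × 26.9% + 2,950 × £1.65 = £190,732.78.
Total = £8,650.64 + £116,454.76 + £190,732.78 = £315,838.18.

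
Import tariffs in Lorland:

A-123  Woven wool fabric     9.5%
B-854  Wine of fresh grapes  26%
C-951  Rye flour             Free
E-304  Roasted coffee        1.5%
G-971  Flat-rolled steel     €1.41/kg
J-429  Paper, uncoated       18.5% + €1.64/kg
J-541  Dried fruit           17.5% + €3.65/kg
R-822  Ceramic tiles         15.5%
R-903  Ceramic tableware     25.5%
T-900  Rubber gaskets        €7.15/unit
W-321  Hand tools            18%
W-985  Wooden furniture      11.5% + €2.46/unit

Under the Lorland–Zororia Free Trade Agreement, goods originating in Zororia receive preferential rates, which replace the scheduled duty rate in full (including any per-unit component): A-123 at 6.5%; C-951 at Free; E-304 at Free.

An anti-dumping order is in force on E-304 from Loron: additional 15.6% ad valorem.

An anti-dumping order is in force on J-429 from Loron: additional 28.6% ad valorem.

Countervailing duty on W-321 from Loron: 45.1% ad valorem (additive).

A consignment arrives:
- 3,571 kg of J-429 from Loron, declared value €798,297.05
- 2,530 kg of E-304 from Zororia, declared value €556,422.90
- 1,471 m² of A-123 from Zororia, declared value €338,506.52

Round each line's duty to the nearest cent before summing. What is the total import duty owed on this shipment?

€403,857.27

Line 1 (J-429, Loron, 3,571 kg, €798,297.05):
Base rate for J-429 is 18.5% + €1.64/kg.
Additional duty on J-429 from Loron: +28.6%. Applied ad valorem rate: 18.5% + 28.6% = 47.1%.
Duty = €798,297.05 × 47.1% + 3,571 × €1.64 = €381,854.35.
Line 2 (E-304, Zororia, 2,530 kg, €556,422.90):
Base rate for E-304 is 1.5%.
Origin Zororia qualifies under the Lorland–Zororia agreement and E-304 is covered: preferential rate Free applies instead.
The additional-duty order on E-304 targets Loron, not Zororia; it does not apply.
Duty = €556,422.90 × 0% = €0.00.
Line 3 (A-123, Zororia, 1,471 m², €338,506.52):
Base rate for A-123 is 9.5%.
Origin Zororia qualifies under the Lorland–Zororia agreement and A-123 is covered: preferential rate 6.5% applies instead.
Duty = €338,506.52 × 6.5% = €22,002.92.
Total = €381,854.35 + €0.00 + €22,002.92 = €403,857.27.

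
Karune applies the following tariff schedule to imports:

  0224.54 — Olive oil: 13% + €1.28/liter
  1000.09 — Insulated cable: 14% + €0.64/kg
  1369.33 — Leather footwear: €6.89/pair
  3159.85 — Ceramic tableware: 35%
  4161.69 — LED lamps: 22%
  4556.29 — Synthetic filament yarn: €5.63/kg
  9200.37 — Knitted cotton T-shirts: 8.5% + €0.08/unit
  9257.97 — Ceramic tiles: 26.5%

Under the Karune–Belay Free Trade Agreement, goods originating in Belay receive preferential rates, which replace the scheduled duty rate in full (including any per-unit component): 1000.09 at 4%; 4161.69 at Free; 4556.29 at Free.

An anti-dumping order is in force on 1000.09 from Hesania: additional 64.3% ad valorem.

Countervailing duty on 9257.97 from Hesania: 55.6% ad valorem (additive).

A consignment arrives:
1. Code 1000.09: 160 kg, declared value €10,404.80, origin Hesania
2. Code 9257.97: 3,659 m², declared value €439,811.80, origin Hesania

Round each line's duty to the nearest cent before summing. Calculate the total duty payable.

Line 1 (1000.09, Hesania, 160 kg, €10,404.80):
Base rate for 1000.09 is 14% + €0.64/kg.
1000.09 has an FTA preferential rate, but origin Hesania is not Belay; base rate stands.
Additional duty on 1000.09 from Hesania: +64.3%. Applied ad valorem rate: 14% + 64.3% = 78.3%.
Duty = €10,404.80 × 78.3% + 160 × €0.64 = €8,249.36.
Line 2 (9257.97, Hesania, 3,659 m², €439,811.80):
Base rate for 9257.97 is 26.5%.
Additional duty on 9257.97 from Hesania: +55.6%. Applied ad valorem rate: 26.5% + 55.6% = 82.1%.
Duty = €439,811.80 × 82.1% = €361,085.49.
Total = €8,249.36 + €361,085.49 = €369,334.85.

€369,334.85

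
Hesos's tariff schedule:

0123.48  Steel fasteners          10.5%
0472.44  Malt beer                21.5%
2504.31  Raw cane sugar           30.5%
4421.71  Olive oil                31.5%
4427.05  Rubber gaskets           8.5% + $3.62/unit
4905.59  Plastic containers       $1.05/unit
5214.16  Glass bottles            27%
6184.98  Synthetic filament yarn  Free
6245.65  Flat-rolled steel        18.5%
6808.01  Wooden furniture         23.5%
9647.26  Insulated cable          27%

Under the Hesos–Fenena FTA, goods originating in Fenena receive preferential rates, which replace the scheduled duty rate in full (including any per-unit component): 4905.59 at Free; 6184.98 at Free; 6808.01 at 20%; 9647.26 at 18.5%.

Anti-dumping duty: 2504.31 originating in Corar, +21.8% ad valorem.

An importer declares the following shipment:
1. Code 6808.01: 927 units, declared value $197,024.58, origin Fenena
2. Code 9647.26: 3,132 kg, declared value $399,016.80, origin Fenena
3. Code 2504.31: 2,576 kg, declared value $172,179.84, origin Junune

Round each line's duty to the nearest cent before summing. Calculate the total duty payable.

Line 1 (6808.01, Fenena, 927 units, $197,024.58):
Base rate for 6808.01 is 23.5%.
Origin Fenena qualifies under the Hesos–Fenena agreement and 6808.01 is covered: preferential rate 20% applies instead.
Duty = $197,024.58 × 20% = $39,404.92.
Line 2 (9647.26, Fenena, 3,132 kg, $399,016.80):
Base rate for 9647.26 is 27%.
Origin Fenena qualifies under the Hesos–Fenena agreement and 9647.26 is covered: preferential rate 18.5% applies instead.
Duty = $399,016.80 × 18.5% = $73,818.11.
Line 3 (2504.31, Junune, 2,576 kg, $172,179.84):
Base rate for 2504.31 is 30.5%.
The additional-duty order on 2504.31 targets Corar, not Junune; it does not apply.
Duty = $172,179.84 × 30.5% = $52,514.85.
Total = $39,404.92 + $73,818.11 + $52,514.85 = $165,737.88.

$165,737.88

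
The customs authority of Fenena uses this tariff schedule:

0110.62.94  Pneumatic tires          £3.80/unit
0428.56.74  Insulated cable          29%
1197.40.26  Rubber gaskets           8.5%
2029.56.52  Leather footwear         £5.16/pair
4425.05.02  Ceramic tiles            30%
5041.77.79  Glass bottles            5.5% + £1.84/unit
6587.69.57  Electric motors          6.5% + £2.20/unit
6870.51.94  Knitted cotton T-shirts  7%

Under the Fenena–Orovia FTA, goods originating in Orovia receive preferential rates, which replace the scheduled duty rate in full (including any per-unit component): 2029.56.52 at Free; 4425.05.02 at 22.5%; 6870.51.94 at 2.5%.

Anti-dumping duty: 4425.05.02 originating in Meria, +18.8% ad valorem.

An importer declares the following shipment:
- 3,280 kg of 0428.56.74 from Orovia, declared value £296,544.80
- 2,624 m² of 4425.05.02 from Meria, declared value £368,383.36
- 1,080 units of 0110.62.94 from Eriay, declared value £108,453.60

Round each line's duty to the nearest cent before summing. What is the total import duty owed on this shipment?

Line 1 (0428.56.74, Orovia, 3,280 kg, £296,544.80):
Base rate for 0428.56.74 is 29%.
Origin Orovia is the FTA partner but 0428.56.74 is not on the preference list; base rate stands.
Duty = £296,544.80 × 29% = £85,997.99.
Line 2 (4425.05.02, Meria, 2,624 m², £368,383.36):
Base rate for 4425.05.02 is 30%.
4425.05.02 has an FTA preferential rate, but origin Meria is not Orovia; base rate stands.
Additional duty on 4425.05.02 from Meria: +18.8%. Applied ad valorem rate: 30% + 18.8% = 48.8%.
Duty = £368,383.36 × 48.8% = £179,771.08.
Line 3 (0110.62.94, Eriay, 1,080 units, £108,453.60):
Base rate for 0110.62.94 is £3.80/unit.
Duty = 1,080 × £3.80 = £4,104.00.
Total = £85,997.99 + £179,771.08 + £4,104.00 = £269,873.07.

£269,873.07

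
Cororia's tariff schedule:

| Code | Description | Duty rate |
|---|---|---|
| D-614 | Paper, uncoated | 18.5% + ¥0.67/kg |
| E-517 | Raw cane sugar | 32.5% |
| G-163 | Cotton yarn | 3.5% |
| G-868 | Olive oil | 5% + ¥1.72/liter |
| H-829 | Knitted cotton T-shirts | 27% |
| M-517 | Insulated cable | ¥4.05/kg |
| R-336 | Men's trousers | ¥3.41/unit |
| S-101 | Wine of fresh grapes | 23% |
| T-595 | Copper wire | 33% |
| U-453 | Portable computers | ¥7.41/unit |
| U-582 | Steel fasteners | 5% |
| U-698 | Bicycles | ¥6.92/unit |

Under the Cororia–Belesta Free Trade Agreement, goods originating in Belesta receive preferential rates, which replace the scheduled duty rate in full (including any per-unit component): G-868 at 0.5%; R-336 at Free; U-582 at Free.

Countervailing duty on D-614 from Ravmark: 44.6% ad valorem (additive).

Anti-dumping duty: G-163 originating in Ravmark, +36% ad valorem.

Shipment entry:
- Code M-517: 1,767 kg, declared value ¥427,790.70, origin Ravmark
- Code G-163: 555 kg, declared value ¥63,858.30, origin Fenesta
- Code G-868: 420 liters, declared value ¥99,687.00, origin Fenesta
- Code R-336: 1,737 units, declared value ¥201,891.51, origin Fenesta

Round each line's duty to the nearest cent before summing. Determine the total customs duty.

¥21,021.31

Line 1 (M-517, Ravmark, 1,767 kg, ¥427,790.70):
Base rate for M-517 is ¥4.05/kg.
Duty = 1,767 × ¥4.05 = ¥7,156.35.
Line 2 (G-163, Fenesta, 555 kg, ¥63,858.30):
Base rate for G-163 is 3.5%.
The additional-duty order on G-163 targets Ravmark, not Fenesta; it does not apply.
Duty = ¥63,858.30 × 3.5% = ¥2,235.04.
Line 3 (G-868, Fenesta, 420 liters, ¥99,687.00):
Base rate for G-868 is 5% + ¥1.72/liter.
G-868 has an FTA preferential rate, but origin Fenesta is not Belesta; base rate stands.
Duty = ¥99,687.00 × 5% + 420 × ¥1.72 = ¥5,706.75.
Line 4 (R-336, Fenesta, 1,737 units, ¥201,891.51):
Base rate for R-336 is ¥3.41/unit.
R-336 has an FTA preferential rate, but origin Fenesta is not Belesta; base rate stands.
Duty = 1,737 × ¥3.41 = ¥5,923.17.
Total = ¥7,156.35 + ¥2,235.04 + ¥5,706.75 + ¥5,923.17 = ¥21,021.31.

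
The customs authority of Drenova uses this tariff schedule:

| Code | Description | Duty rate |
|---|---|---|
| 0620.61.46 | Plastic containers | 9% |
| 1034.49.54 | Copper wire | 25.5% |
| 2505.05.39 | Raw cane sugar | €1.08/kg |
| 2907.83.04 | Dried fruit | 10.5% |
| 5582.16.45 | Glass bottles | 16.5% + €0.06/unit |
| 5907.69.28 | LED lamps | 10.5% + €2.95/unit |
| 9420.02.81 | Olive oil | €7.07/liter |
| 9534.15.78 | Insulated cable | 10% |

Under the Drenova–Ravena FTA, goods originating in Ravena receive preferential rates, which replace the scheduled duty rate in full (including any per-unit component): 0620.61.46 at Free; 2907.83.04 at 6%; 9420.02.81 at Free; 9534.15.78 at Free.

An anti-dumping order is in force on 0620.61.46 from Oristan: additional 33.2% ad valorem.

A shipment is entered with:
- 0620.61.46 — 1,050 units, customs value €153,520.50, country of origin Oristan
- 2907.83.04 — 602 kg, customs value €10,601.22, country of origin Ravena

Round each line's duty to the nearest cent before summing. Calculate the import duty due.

€65,421.72

Line 1 (0620.61.46, Oristan, 1,050 units, €153,520.50):
Base rate for 0620.61.46 is 9%.
0620.61.46 has an FTA preferential rate, but origin Oristan is not Ravena; base rate stands.
Additional duty on 0620.61.46 from Oristan: +33.2%. Applied ad valorem rate: 9% + 33.2% = 42.2%.
Duty = €153,520.50 × 42.2% = €64,785.65.
Line 2 (2907.83.04, Ravena, 602 kg, €10,601.22):
Base rate for 2907.83.04 is 10.5%.
Origin Ravena qualifies under the Drenova–Ravena agreement and 2907.83.04 is covered: preferential rate 6% applies instead.
Duty = €10,601.22 × 6% = €636.07.
Total = €64,785.65 + €636.07 = €65,421.72.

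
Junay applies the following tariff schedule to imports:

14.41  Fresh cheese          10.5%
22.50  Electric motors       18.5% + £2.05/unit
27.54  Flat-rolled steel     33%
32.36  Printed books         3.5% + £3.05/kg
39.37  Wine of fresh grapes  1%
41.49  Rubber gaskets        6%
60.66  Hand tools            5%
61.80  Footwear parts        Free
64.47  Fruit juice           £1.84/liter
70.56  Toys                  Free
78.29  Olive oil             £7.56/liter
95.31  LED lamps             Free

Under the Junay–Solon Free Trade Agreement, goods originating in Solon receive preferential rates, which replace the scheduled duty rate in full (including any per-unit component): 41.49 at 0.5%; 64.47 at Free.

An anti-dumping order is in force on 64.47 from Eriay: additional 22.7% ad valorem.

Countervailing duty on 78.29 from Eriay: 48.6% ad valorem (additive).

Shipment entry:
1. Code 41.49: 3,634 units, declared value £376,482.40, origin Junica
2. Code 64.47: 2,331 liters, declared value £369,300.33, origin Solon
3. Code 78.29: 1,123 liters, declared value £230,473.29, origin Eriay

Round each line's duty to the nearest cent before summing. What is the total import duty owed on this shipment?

£143,088.84

Line 1 (41.49, Junica, 3,634 units, £376,482.40):
Base rate for 41.49 is 6%.
41.49 has an FTA preferential rate, but origin Junica is not Solon; base rate stands.
Duty = £376,482.40 × 6% = £22,588.94.
Line 2 (64.47, Solon, 2,331 liters, £369,300.33):
Base rate for 64.47 is £1.84/liter.
Origin Solon qualifies under the Junay–Solon agreement and 64.47 is covered: preferential rate Free applies instead.
The additional-duty order on 64.47 targets Eriay, not Solon; it does not apply.
Duty = £369,300.33 × 0% = £0.00.
Line 3 (78.29, Eriay, 1,123 liters, £230,473.29):
Base rate for 78.29 is £7.56/liter.
Additional duty on 78.29 from Eriay: +48.6% ad valorem. Applied ad valorem rate = 48.6%.
Duty = £230,473.29 × 48.6% + 1,123 × £7.56 = £120,499.90.
Total = £22,588.94 + £0.00 + £120,499.90 = £143,088.84.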